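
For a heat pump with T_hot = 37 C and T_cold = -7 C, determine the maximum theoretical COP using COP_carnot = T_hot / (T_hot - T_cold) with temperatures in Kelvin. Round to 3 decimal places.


Convert to Kelvin:
  T_hot = 37 + 273.15 = 310.15 K
  T_cold = -7 + 273.15 = 266.15 K
Apply Carnot COP formula:
  COP = T_hot_K / (T_hot_K - T_cold_K) = 310.15 / 44.0
  COP = 7.049

7.049


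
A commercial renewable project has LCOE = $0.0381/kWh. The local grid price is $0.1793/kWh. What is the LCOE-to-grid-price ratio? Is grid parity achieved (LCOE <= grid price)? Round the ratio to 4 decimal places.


Compare LCOE to grid price:
  LCOE = $0.0381/kWh, Grid price = $0.1793/kWh
  Ratio = LCOE / grid_price = 0.0381 / 0.1793 = 0.2125
  Grid parity achieved (ratio <= 1)? yes

0.2125


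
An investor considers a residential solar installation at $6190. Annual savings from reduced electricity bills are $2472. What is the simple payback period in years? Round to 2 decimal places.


Simple payback period = initial cost / annual savings
Payback = 6190 / 2472
Payback = 2.50 years

2.50


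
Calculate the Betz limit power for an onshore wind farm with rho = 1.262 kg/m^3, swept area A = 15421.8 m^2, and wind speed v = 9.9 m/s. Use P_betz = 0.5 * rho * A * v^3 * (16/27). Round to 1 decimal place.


The Betz coefficient Cp_max = 16/27 = 0.5926
v^3 = 9.9^3 = 970.299
P_betz = 0.5 * rho * A * v^3 * Cp_max
P_betz = 0.5 * 1.262 * 15421.8 * 970.299 * 0.5926
P_betz = 5595336.7 W

5595336.7


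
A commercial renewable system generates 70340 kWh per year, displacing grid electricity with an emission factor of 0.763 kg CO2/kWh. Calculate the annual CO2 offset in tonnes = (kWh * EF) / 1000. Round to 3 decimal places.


CO2 offset in kg = generation * emission_factor
CO2 offset = 70340 * 0.763 = 53669.42 kg
Convert to tonnes:
  CO2 offset = 53669.42 / 1000 = 53.669 tonnes

53.669


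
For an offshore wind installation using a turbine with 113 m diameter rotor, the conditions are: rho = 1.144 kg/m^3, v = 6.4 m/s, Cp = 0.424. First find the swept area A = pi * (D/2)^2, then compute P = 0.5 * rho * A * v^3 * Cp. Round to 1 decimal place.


Step 1 -- Compute swept area:
  A = pi * (D/2)^2 = pi * (113/2)^2 = 10028.75 m^2
Step 2 -- Apply wind power equation:
  P = 0.5 * rho * A * v^3 * Cp
  v^3 = 6.4^3 = 262.144
  P = 0.5 * 1.144 * 10028.75 * 262.144 * 0.424
  P = 637600.4 W

637600.4


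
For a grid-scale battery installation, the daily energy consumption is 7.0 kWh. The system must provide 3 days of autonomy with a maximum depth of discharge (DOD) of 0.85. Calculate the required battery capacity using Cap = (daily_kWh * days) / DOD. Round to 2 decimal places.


Total energy needed = daily * days = 7.0 * 3 = 21.0 kWh
Account for depth of discharge:
  Cap = total_energy / DOD = 21.0 / 0.85
  Cap = 24.71 kWh

24.71


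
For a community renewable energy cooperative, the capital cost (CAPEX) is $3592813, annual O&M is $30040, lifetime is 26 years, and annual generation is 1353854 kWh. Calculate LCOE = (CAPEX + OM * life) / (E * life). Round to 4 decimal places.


Total cost = CAPEX + OM * lifetime = 3592813 + 30040 * 26 = 3592813 + 781040 = 4373853
Total generation = annual * lifetime = 1353854 * 26 = 35200204 kWh
LCOE = 4373853 / 35200204
LCOE = 0.1243 $/kWh

0.1243


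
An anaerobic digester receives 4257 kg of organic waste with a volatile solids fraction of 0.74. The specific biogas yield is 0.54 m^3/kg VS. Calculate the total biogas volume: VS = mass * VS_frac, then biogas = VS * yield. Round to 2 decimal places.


Compute volatile solids:
  VS = mass * VS_fraction = 4257 * 0.74 = 3150.18 kg
Calculate biogas volume:
  Biogas = VS * specific_yield = 3150.18 * 0.54
  Biogas = 1701.10 m^3

1701.10


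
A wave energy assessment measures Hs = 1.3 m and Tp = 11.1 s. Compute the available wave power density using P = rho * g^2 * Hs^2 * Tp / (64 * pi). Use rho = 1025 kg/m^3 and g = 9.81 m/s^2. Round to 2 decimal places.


Apply wave power formula:
  g^2 = 9.81^2 = 96.2361
  Hs^2 = 1.3^2 = 1.69
  Numerator = rho * g^2 * Hs^2 * Tp = 1025 * 96.2361 * 1.69 * 11.1 = 1850425.32
  Denominator = 64 * pi = 201.0619
  P = 1850425.32 / 201.0619 = 9203.26 W/m

9203.26


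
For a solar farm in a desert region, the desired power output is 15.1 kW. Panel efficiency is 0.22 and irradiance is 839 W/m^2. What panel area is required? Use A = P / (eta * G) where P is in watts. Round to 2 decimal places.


Convert target power to watts: P = 15.1 * 1000 = 15100.0 W
Compute denominator: eta * G = 0.22 * 839 = 184.58
Required area A = P / (eta * G) = 15100.0 / 184.58
A = 81.81 m^2

81.81


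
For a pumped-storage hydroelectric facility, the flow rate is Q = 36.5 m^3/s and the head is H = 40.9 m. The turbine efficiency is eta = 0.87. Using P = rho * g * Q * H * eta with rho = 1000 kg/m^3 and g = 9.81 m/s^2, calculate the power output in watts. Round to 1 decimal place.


Apply the hydropower formula P = rho * g * Q * H * eta
rho * g = 1000 * 9.81 = 9810.0
P = 9810.0 * 36.5 * 40.9 * 0.87
P = 12741026.9 W

12741026.9


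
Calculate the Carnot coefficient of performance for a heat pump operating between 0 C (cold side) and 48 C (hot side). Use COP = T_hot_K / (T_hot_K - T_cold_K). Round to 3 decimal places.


Convert to Kelvin:
  T_hot = 48 + 273.15 = 321.15 K
  T_cold = 0 + 273.15 = 273.15 K
Apply Carnot COP formula:
  COP = T_hot_K / (T_hot_K - T_cold_K) = 321.15 / 48.0
  COP = 6.691

6.691


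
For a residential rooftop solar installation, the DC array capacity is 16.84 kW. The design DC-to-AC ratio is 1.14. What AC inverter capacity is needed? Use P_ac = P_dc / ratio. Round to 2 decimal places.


The inverter AC capacity is determined by the DC/AC ratio.
Given: P_dc = 16.84 kW, DC/AC ratio = 1.14
P_ac = P_dc / ratio = 16.84 / 1.14
P_ac = 14.77 kW

14.77


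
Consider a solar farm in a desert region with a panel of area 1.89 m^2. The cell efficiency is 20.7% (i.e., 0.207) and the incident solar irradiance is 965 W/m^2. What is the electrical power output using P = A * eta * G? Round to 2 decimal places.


Use the solar power formula P = A * eta * G.
Given: A = 1.89 m^2, eta = 0.207, G = 965 W/m^2
P = 1.89 * 0.207 * 965
P = 377.54 W

377.54


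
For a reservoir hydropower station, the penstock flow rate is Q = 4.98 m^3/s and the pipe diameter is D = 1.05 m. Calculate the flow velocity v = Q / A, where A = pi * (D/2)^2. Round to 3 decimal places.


Compute pipe cross-sectional area:
  A = pi * (D/2)^2 = pi * (1.05/2)^2 = 0.8659 m^2
Calculate velocity:
  v = Q / A = 4.98 / 0.8659
  v = 5.751 m/s

5.751


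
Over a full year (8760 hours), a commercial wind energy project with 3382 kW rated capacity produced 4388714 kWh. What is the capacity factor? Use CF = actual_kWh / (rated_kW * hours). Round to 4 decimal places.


Capacity factor = actual output / maximum possible output
Maximum possible = rated * hours = 3382 * 8760 = 29626320 kWh
CF = 4388714 / 29626320
CF = 0.1481

0.1481


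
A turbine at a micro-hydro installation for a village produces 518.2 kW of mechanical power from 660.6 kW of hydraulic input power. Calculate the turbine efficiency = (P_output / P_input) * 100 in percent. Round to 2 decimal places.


Turbine efficiency = (output power / input power) * 100
eta = (518.2 / 660.6) * 100
eta = 78.44%

78.44


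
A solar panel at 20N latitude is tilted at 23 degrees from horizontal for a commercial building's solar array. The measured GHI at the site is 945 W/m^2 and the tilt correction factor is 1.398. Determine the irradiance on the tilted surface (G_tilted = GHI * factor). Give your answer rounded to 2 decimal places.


Identify the given values:
  GHI = 945 W/m^2, tilt correction factor = 1.398
Apply the formula G_tilted = GHI * factor:
  G_tilted = 945 * 1.398
  G_tilted = 1321.11 W/m^2

1321.11


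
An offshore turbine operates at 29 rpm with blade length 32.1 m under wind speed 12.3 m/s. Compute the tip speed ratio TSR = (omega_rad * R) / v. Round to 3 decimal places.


Convert rotational speed to rad/s:
  omega = 29 * 2 * pi / 60 = 3.0369 rad/s
Compute tip speed:
  v_tip = omega * R = 3.0369 * 32.1 = 97.484 m/s
Tip speed ratio:
  TSR = v_tip / v_wind = 97.484 / 12.3 = 7.925

7.925


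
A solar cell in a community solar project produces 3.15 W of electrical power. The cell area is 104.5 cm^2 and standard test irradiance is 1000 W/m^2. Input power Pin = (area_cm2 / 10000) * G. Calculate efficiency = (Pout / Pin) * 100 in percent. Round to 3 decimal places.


First compute the input power:
  Pin = area_cm2 / 10000 * G = 104.5 / 10000 * 1000 = 10.45 W
Then compute efficiency:
  Efficiency = (Pout / Pin) * 100 = (3.15 / 10.45) * 100
  Efficiency = 30.144%

30.144


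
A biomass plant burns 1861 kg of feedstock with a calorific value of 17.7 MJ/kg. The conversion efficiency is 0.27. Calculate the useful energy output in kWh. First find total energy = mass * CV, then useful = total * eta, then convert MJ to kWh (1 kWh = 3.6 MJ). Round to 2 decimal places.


Total energy = mass * CV = 1861 * 17.7 = 32939.7 MJ
Useful energy = total * eta = 32939.7 * 0.27 = 8893.72 MJ
Convert to kWh: 8893.72 / 3.6
Useful energy = 2470.48 kWh

2470.48


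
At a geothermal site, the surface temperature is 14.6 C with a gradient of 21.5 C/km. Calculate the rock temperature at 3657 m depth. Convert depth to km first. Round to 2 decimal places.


Convert depth to km: 3657 / 1000 = 3.657 km
Temperature increase = gradient * depth_km = 21.5 * 3.657 = 78.63 C
Temperature at depth = T_surface + delta_T = 14.6 + 78.63
T = 93.23 C

93.23


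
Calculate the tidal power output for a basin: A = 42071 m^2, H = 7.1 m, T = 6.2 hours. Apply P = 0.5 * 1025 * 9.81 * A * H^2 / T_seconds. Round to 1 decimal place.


Convert period to seconds: T = 6.2 * 3600 = 22320.0 s
H^2 = 7.1^2 = 50.41
P = 0.5 * rho * g * A * H^2 / T
P = 0.5 * 1025 * 9.81 * 42071 * 50.41 / 22320.0
P = 477714.3 W

477714.3


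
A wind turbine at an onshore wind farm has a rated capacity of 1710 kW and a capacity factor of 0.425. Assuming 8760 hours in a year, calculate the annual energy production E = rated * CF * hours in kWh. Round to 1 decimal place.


Annual energy = rated_kW * capacity_factor * hours_per_year
Given: P_rated = 1710 kW, CF = 0.425, hours = 8760
E = 1710 * 0.425 * 8760
E = 6366330.0 kWh

6366330.0


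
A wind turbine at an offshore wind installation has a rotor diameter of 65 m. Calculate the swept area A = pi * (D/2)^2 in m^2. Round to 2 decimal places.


Compute the rotor radius:
  r = D / 2 = 65 / 2 = 32.5 m
Calculate swept area:
  A = pi * r^2 = pi * 32.5^2
  A = 3318.31 m^2

3318.31


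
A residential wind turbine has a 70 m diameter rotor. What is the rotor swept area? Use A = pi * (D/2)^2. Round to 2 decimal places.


Compute the rotor radius:
  r = D / 2 = 70 / 2 = 35.0 m
Calculate swept area:
  A = pi * r^2 = pi * 35.0^2
  A = 3848.45 m^2

3848.45


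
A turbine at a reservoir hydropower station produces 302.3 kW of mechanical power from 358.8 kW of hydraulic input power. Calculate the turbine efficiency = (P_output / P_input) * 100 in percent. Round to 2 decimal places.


Turbine efficiency = (output power / input power) * 100
eta = (302.3 / 358.8) * 100
eta = 84.25%

84.25


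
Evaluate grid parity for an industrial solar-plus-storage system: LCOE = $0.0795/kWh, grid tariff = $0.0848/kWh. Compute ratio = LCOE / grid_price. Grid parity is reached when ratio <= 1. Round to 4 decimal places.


Compare LCOE to grid price:
  LCOE = $0.0795/kWh, Grid price = $0.0848/kWh
  Ratio = LCOE / grid_price = 0.0795 / 0.0848 = 0.9375
  Grid parity achieved (ratio <= 1)? yes

0.9375


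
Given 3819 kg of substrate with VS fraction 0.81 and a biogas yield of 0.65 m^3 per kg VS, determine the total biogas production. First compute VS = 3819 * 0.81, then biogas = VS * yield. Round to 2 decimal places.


Compute volatile solids:
  VS = mass * VS_fraction = 3819 * 0.81 = 3093.39 kg
Calculate biogas volume:
  Biogas = VS * specific_yield = 3093.39 * 0.65
  Biogas = 2010.70 m^3

2010.70


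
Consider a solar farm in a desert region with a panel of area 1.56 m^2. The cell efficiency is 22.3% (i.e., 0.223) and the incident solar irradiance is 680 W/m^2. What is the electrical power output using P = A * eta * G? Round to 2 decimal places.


Use the solar power formula P = A * eta * G.
Given: A = 1.56 m^2, eta = 0.223, G = 680 W/m^2
P = 1.56 * 0.223 * 680
P = 236.56 W

236.56


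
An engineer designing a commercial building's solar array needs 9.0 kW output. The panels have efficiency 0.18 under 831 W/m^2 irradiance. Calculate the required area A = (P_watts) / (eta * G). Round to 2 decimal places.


Convert target power to watts: P = 9.0 * 1000 = 9000.0 W
Compute denominator: eta * G = 0.18 * 831 = 149.58
Required area A = P / (eta * G) = 9000.0 / 149.58
A = 60.17 m^2

60.17


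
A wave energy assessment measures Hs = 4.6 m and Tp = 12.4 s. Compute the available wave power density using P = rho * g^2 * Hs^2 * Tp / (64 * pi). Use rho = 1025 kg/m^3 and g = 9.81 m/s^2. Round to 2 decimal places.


Apply wave power formula:
  g^2 = 9.81^2 = 96.2361
  Hs^2 = 4.6^2 = 21.16
  Numerator = rho * g^2 * Hs^2 * Tp = 1025 * 96.2361 * 21.16 * 12.4 = 25882083.18
  Denominator = 64 * pi = 201.0619
  P = 25882083.18 / 201.0619 = 128726.92 W/m

128726.92


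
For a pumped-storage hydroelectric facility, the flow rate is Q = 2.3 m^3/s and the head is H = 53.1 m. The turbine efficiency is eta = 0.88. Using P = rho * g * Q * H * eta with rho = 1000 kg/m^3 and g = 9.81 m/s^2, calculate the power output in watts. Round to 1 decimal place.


Apply the hydropower formula P = rho * g * Q * H * eta
rho * g = 1000 * 9.81 = 9810.0
P = 9810.0 * 2.3 * 53.1 * 0.88
P = 1054323.9 W

1054323.9


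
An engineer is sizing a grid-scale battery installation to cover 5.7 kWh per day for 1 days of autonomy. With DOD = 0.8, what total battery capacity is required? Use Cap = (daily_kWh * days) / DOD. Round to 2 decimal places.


Total energy needed = daily * days = 5.7 * 1 = 5.7 kWh
Account for depth of discharge:
  Cap = total_energy / DOD = 5.7 / 0.8
  Cap = 7.13 kWh

7.13


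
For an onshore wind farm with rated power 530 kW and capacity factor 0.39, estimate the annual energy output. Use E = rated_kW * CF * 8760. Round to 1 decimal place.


Annual energy = rated_kW * capacity_factor * hours_per_year
Given: P_rated = 530 kW, CF = 0.39, hours = 8760
E = 530 * 0.39 * 8760
E = 1810692.0 kWh

1810692.0


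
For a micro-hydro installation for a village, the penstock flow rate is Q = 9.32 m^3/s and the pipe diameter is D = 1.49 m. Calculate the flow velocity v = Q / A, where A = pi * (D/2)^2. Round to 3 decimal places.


Compute pipe cross-sectional area:
  A = pi * (D/2)^2 = pi * (1.49/2)^2 = 1.7437 m^2
Calculate velocity:
  v = Q / A = 9.32 / 1.7437
  v = 5.345 m/s

5.345


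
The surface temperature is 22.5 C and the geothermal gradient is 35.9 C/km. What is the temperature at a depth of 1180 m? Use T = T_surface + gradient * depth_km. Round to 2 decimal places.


Convert depth to km: 1180 / 1000 = 1.18 km
Temperature increase = gradient * depth_km = 35.9 * 1.18 = 42.36 C
Temperature at depth = T_surface + delta_T = 22.5 + 42.36
T = 64.86 C

64.86


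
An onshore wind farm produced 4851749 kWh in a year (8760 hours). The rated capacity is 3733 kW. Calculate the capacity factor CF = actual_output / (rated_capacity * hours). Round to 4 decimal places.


Capacity factor = actual output / maximum possible output
Maximum possible = rated * hours = 3733 * 8760 = 32701080 kWh
CF = 4851749 / 32701080
CF = 0.1484

0.1484


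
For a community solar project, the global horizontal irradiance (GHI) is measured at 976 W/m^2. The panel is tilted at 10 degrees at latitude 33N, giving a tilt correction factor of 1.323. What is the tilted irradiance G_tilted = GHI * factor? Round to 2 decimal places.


Identify the given values:
  GHI = 976 W/m^2, tilt correction factor = 1.323
Apply the formula G_tilted = GHI * factor:
  G_tilted = 976 * 1.323
  G_tilted = 1291.25 W/m^2

1291.25


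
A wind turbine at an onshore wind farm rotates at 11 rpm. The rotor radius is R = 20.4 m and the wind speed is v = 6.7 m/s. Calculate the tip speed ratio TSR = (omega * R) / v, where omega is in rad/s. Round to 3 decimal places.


Convert rotational speed to rad/s:
  omega = 11 * 2 * pi / 60 = 1.1519 rad/s
Compute tip speed:
  v_tip = omega * R = 1.1519 * 20.4 = 23.499 m/s
Tip speed ratio:
  TSR = v_tip / v_wind = 23.499 / 6.7 = 3.507

3.507


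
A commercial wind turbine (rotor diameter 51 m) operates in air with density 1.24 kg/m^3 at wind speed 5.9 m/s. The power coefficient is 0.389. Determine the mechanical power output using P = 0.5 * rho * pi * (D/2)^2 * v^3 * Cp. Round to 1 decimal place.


Step 1 -- Compute swept area:
  A = pi * (D/2)^2 = pi * (51/2)^2 = 2042.82 m^2
Step 2 -- Apply wind power equation:
  P = 0.5 * rho * A * v^3 * Cp
  v^3 = 5.9^3 = 205.379
  P = 0.5 * 1.24 * 2042.82 * 205.379 * 0.389
  P = 101187.7 W

101187.7


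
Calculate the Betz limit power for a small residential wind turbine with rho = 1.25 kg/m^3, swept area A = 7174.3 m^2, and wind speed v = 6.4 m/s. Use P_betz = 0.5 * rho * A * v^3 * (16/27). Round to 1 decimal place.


The Betz coefficient Cp_max = 16/27 = 0.5926
v^3 = 6.4^3 = 262.144
P_betz = 0.5 * rho * A * v^3 * Cp_max
P_betz = 0.5 * 1.25 * 7174.3 * 262.144 * 0.5926
P_betz = 696555.4 W

696555.4


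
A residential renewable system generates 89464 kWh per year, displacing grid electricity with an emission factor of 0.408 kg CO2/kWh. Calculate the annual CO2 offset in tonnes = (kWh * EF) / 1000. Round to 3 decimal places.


CO2 offset in kg = generation * emission_factor
CO2 offset = 89464 * 0.408 = 36501.31 kg
Convert to tonnes:
  CO2 offset = 36501.31 / 1000 = 36.501 tonnes

36.501


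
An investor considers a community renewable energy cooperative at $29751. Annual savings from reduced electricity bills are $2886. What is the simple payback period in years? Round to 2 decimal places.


Simple payback period = initial cost / annual savings
Payback = 29751 / 2886
Payback = 10.31 years

10.31


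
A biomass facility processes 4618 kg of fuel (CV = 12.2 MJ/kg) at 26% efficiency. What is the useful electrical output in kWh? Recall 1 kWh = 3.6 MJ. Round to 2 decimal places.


Total energy = mass * CV = 4618 * 12.2 = 56339.6 MJ
Useful energy = total * eta = 56339.6 * 0.26 = 14648.3 MJ
Convert to kWh: 14648.3 / 3.6
Useful energy = 4068.97 kWh

4068.97


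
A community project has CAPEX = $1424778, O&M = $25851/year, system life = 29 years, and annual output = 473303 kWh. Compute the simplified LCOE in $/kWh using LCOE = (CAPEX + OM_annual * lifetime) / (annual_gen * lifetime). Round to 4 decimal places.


Total cost = CAPEX + OM * lifetime = 1424778 + 25851 * 29 = 1424778 + 749679 = 2174457
Total generation = annual * lifetime = 473303 * 29 = 13725787 kWh
LCOE = 2174457 / 13725787
LCOE = 0.1584 $/kWh

0.1584


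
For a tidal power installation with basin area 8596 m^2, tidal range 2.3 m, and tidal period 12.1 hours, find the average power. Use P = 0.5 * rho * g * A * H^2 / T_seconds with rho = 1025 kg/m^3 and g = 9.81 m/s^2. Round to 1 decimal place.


Convert period to seconds: T = 12.1 * 3600 = 43560.0 s
H^2 = 2.3^2 = 5.29
P = 0.5 * rho * g * A * H^2 / T
P = 0.5 * 1025 * 9.81 * 8596 * 5.29 / 43560.0
P = 5248.4 W

5248.4


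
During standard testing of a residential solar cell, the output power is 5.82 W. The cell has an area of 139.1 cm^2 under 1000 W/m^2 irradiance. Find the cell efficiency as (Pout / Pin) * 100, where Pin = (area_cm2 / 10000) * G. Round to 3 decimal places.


First compute the input power:
  Pin = area_cm2 / 10000 * G = 139.1 / 10000 * 1000 = 13.91 W
Then compute efficiency:
  Efficiency = (Pout / Pin) * 100 = (5.82 / 13.91) * 100
  Efficiency = 41.840%

41.840


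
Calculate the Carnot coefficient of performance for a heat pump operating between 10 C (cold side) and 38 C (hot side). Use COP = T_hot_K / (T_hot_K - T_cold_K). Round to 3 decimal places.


Convert to Kelvin:
  T_hot = 38 + 273.15 = 311.15 K
  T_cold = 10 + 273.15 = 283.15 K
Apply Carnot COP formula:
  COP = T_hot_K / (T_hot_K - T_cold_K) = 311.15 / 28.0
  COP = 11.113

11.113


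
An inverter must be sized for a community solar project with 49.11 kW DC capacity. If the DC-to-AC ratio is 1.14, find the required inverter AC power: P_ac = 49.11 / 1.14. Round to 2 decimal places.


The inverter AC capacity is determined by the DC/AC ratio.
Given: P_dc = 49.11 kW, DC/AC ratio = 1.14
P_ac = P_dc / ratio = 49.11 / 1.14
P_ac = 43.08 kW

43.08


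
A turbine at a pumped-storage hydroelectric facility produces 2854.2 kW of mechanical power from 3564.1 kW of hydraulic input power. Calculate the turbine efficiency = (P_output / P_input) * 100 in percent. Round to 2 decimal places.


Turbine efficiency = (output power / input power) * 100
eta = (2854.2 / 3564.1) * 100
eta = 80.08%

80.08


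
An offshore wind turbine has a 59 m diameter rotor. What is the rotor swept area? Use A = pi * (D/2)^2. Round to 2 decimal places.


Compute the rotor radius:
  r = D / 2 = 59 / 2 = 29.5 m
Calculate swept area:
  A = pi * r^2 = pi * 29.5^2
  A = 2733.97 m^2

2733.97


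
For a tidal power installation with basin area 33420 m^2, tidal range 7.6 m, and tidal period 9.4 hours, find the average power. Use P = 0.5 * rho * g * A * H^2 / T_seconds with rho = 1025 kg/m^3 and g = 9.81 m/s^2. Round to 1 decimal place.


Convert period to seconds: T = 9.4 * 3600 = 33840.0 s
H^2 = 7.6^2 = 57.76
P = 0.5 * rho * g * A * H^2 / T
P = 0.5 * 1025 * 9.81 * 33420 * 57.76 / 33840.0
P = 286791.4 W

286791.4


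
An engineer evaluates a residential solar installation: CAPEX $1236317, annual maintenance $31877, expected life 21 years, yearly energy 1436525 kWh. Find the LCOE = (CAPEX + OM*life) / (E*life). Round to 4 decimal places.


Total cost = CAPEX + OM * lifetime = 1236317 + 31877 * 21 = 1236317 + 669417 = 1905734
Total generation = annual * lifetime = 1436525 * 21 = 30167025 kWh
LCOE = 1905734 / 30167025
LCOE = 0.0632 $/kWh

0.0632


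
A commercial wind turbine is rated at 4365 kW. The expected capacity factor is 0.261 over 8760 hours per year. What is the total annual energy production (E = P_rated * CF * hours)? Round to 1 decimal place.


Annual energy = rated_kW * capacity_factor * hours_per_year
Given: P_rated = 4365 kW, CF = 0.261, hours = 8760
E = 4365 * 0.261 * 8760
E = 9979961.4 kWh

9979961.4


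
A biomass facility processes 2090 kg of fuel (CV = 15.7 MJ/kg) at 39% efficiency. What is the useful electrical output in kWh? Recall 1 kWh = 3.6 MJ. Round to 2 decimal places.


Total energy = mass * CV = 2090 * 15.7 = 32813.0 MJ
Useful energy = total * eta = 32813.0 * 0.39 = 12797.07 MJ
Convert to kWh: 12797.07 / 3.6
Useful energy = 3554.74 kWh

3554.74


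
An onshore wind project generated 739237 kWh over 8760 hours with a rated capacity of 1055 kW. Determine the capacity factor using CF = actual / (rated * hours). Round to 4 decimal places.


Capacity factor = actual output / maximum possible output
Maximum possible = rated * hours = 1055 * 8760 = 9241800 kWh
CF = 739237 / 9241800
CF = 0.0800

0.0800


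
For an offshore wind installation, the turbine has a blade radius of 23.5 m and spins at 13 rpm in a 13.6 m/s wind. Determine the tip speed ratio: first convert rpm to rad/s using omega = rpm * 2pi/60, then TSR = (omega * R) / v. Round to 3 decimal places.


Convert rotational speed to rad/s:
  omega = 13 * 2 * pi / 60 = 1.3614 rad/s
Compute tip speed:
  v_tip = omega * R = 1.3614 * 23.5 = 31.992 m/s
Tip speed ratio:
  TSR = v_tip / v_wind = 31.992 / 13.6 = 2.352

2.352


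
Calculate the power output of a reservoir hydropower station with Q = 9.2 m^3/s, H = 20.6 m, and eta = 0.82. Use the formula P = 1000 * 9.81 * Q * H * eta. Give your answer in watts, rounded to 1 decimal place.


Apply the hydropower formula P = rho * g * Q * H * eta
rho * g = 1000 * 9.81 = 9810.0
P = 9810.0 * 9.2 * 20.6 * 0.82
P = 1524536.8 W

1524536.8


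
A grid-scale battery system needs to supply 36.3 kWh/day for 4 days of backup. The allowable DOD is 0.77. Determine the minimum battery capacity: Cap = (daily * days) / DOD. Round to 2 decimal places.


Total energy needed = daily * days = 36.3 * 4 = 145.2 kWh
Account for depth of discharge:
  Cap = total_energy / DOD = 145.2 / 0.77
  Cap = 188.57 kWh

188.57


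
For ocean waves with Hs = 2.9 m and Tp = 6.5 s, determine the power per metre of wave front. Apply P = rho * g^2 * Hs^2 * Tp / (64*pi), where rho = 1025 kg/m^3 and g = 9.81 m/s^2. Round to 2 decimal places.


Apply wave power formula:
  g^2 = 9.81^2 = 96.2361
  Hs^2 = 2.9^2 = 8.41
  Numerator = rho * g^2 * Hs^2 * Tp = 1025 * 96.2361 * 8.41 * 6.5 = 5392265.07
  Denominator = 64 * pi = 201.0619
  P = 5392265.07 / 201.0619 = 26818.93 W/m

26818.93


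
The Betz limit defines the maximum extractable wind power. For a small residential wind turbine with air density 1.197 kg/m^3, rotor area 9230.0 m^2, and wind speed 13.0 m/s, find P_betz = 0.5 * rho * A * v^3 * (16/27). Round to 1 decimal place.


The Betz coefficient Cp_max = 16/27 = 0.5926
v^3 = 13.0^3 = 2197.0
P_betz = 0.5 * rho * A * v^3 * Cp_max
P_betz = 0.5 * 1.197 * 9230.0 * 2197.0 * 0.5926
P_betz = 7192040.6 W

7192040.6


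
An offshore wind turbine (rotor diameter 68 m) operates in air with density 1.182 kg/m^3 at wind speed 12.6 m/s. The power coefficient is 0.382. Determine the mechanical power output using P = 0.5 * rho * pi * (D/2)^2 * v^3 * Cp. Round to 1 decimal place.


Step 1 -- Compute swept area:
  A = pi * (D/2)^2 = pi * (68/2)^2 = 3631.68 m^2
Step 2 -- Apply wind power equation:
  P = 0.5 * rho * A * v^3 * Cp
  v^3 = 12.6^3 = 2000.376
  P = 0.5 * 1.182 * 3631.68 * 2000.376 * 0.382
  P = 1640099.5 W

1640099.5


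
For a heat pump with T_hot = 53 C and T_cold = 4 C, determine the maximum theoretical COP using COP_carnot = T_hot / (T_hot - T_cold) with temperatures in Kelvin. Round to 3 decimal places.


Convert to Kelvin:
  T_hot = 53 + 273.15 = 326.15 K
  T_cold = 4 + 273.15 = 277.15 K
Apply Carnot COP formula:
  COP = T_hot_K / (T_hot_K - T_cold_K) = 326.15 / 49.0
  COP = 6.656

6.656


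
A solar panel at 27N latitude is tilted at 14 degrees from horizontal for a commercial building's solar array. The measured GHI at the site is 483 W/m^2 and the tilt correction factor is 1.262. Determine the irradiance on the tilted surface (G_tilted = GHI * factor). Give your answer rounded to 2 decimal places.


Identify the given values:
  GHI = 483 W/m^2, tilt correction factor = 1.262
Apply the formula G_tilted = GHI * factor:
  G_tilted = 483 * 1.262
  G_tilted = 609.55 W/m^2

609.55


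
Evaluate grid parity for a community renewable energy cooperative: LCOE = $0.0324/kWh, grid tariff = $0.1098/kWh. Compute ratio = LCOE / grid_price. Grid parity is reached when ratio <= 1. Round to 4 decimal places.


Compare LCOE to grid price:
  LCOE = $0.0324/kWh, Grid price = $0.1098/kWh
  Ratio = LCOE / grid_price = 0.0324 / 0.1098 = 0.2951
  Grid parity achieved (ratio <= 1)? yes

0.2951


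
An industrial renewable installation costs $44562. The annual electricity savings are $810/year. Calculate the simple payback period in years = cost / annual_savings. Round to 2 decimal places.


Simple payback period = initial cost / annual savings
Payback = 44562 / 810
Payback = 55.01 years

55.01


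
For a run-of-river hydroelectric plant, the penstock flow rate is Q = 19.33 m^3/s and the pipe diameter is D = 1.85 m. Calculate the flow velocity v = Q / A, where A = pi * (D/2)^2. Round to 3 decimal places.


Compute pipe cross-sectional area:
  A = pi * (D/2)^2 = pi * (1.85/2)^2 = 2.688 m^2
Calculate velocity:
  v = Q / A = 19.33 / 2.688
  v = 7.191 m/s

7.191


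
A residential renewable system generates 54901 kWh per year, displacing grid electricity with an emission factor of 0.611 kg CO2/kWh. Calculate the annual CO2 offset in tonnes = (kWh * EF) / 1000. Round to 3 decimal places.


CO2 offset in kg = generation * emission_factor
CO2 offset = 54901 * 0.611 = 33544.51 kg
Convert to tonnes:
  CO2 offset = 33544.51 / 1000 = 33.545 tonnes

33.545


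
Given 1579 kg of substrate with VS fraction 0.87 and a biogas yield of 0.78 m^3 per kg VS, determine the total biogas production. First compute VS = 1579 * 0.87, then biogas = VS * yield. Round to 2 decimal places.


Compute volatile solids:
  VS = mass * VS_fraction = 1579 * 0.87 = 1373.73 kg
Calculate biogas volume:
  Biogas = VS * specific_yield = 1373.73 * 0.78
  Biogas = 1071.51 m^3

1071.51


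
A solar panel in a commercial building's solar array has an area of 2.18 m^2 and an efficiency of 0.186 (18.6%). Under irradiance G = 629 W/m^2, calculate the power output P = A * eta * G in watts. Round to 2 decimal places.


Use the solar power formula P = A * eta * G.
Given: A = 2.18 m^2, eta = 0.186, G = 629 W/m^2
P = 2.18 * 0.186 * 629
P = 255.05 W

255.05


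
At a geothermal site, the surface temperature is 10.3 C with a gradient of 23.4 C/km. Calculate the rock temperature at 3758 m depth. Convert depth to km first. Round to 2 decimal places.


Convert depth to km: 3758 / 1000 = 3.758 km
Temperature increase = gradient * depth_km = 23.4 * 3.758 = 87.94 C
Temperature at depth = T_surface + delta_T = 10.3 + 87.94
T = 98.24 C

98.24


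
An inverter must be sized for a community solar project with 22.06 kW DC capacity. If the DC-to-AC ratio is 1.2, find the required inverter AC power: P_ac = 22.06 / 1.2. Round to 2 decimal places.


The inverter AC capacity is determined by the DC/AC ratio.
Given: P_dc = 22.06 kW, DC/AC ratio = 1.2
P_ac = P_dc / ratio = 22.06 / 1.2
P_ac = 18.38 kW

18.38


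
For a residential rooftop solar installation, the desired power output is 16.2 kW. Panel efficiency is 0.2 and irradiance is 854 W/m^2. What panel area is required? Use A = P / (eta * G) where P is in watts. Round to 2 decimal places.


Convert target power to watts: P = 16.2 * 1000 = 16200.0 W
Compute denominator: eta * G = 0.2 * 854 = 170.8
Required area A = P / (eta * G) = 16200.0 / 170.8
A = 94.85 m^2

94.85


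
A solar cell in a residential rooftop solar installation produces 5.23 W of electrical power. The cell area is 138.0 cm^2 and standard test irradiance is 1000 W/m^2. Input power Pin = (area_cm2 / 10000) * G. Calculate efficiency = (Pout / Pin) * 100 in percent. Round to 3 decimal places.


First compute the input power:
  Pin = area_cm2 / 10000 * G = 138.0 / 10000 * 1000 = 13.8 W
Then compute efficiency:
  Efficiency = (Pout / Pin) * 100 = (5.23 / 13.8) * 100
  Efficiency = 37.899%

37.899


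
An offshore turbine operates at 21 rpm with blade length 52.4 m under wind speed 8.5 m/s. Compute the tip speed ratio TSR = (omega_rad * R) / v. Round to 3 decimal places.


Convert rotational speed to rad/s:
  omega = 21 * 2 * pi / 60 = 2.1991 rad/s
Compute tip speed:
  v_tip = omega * R = 2.1991 * 52.4 = 115.234 m/s
Tip speed ratio:
  TSR = v_tip / v_wind = 115.234 / 8.5 = 13.557

13.557


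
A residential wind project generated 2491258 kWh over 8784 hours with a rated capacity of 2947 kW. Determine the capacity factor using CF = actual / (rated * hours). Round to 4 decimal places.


Capacity factor = actual output / maximum possible output
Maximum possible = rated * hours = 2947 * 8784 = 25886448 kWh
CF = 2491258 / 25886448
CF = 0.0962

0.0962


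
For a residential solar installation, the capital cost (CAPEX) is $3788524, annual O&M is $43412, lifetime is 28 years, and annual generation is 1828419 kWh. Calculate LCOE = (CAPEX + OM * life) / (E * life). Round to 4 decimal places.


Total cost = CAPEX + OM * lifetime = 3788524 + 43412 * 28 = 3788524 + 1215536 = 5004060
Total generation = annual * lifetime = 1828419 * 28 = 51195732 kWh
LCOE = 5004060 / 51195732
LCOE = 0.0977 $/kWh

0.0977


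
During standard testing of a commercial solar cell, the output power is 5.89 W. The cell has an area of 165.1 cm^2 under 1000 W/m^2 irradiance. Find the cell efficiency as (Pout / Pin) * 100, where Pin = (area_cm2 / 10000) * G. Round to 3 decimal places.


First compute the input power:
  Pin = area_cm2 / 10000 * G = 165.1 / 10000 * 1000 = 16.51 W
Then compute efficiency:
  Efficiency = (Pout / Pin) * 100 = (5.89 / 16.51) * 100
  Efficiency = 35.675%

35.675


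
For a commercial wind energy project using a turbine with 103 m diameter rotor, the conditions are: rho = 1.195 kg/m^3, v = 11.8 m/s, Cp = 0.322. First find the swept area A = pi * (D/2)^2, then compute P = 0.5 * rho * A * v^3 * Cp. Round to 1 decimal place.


Step 1 -- Compute swept area:
  A = pi * (D/2)^2 = pi * (103/2)^2 = 8332.29 m^2
Step 2 -- Apply wind power equation:
  P = 0.5 * rho * A * v^3 * Cp
  v^3 = 11.8^3 = 1643.032
  P = 0.5 * 1.195 * 8332.29 * 1643.032 * 0.322
  P = 2633929.4 W

2633929.4


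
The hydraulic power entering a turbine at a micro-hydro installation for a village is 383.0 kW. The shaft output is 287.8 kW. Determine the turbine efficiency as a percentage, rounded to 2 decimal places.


Turbine efficiency = (output power / input power) * 100
eta = (287.8 / 383.0) * 100
eta = 75.14%

75.14


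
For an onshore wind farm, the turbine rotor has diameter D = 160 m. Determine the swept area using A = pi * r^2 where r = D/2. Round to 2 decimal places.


Compute the rotor radius:
  r = D / 2 = 160 / 2 = 80.0 m
Calculate swept area:
  A = pi * r^2 = pi * 80.0^2
  A = 20106.19 m^2

20106.19


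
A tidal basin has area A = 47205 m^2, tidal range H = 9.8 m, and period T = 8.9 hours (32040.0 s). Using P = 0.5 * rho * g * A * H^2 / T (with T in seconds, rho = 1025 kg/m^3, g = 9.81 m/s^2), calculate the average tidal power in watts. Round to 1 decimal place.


Convert period to seconds: T = 8.9 * 3600 = 32040.0 s
H^2 = 9.8^2 = 96.04
P = 0.5 * rho * g * A * H^2 / T
P = 0.5 * 1025 * 9.81 * 47205 * 96.04 / 32040.0
P = 711394.5 W

711394.5


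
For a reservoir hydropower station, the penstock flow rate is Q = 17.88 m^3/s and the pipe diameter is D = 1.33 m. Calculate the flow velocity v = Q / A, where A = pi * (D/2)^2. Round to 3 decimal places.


Compute pipe cross-sectional area:
  A = pi * (D/2)^2 = pi * (1.33/2)^2 = 1.3893 m^2
Calculate velocity:
  v = Q / A = 17.88 / 1.3893
  v = 12.870 m/s

12.870


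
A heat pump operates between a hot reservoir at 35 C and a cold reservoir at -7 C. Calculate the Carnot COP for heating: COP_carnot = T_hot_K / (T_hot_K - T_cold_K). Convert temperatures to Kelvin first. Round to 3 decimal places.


Convert to Kelvin:
  T_hot = 35 + 273.15 = 308.15 K
  T_cold = -7 + 273.15 = 266.15 K
Apply Carnot COP formula:
  COP = T_hot_K / (T_hot_K - T_cold_K) = 308.15 / 42.0
  COP = 7.337

7.337


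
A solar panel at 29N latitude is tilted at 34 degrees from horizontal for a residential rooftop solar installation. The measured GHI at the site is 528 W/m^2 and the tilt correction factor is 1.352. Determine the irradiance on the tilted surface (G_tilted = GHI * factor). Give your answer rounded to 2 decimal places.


Identify the given values:
  GHI = 528 W/m^2, tilt correction factor = 1.352
Apply the formula G_tilted = GHI * factor:
  G_tilted = 528 * 1.352
  G_tilted = 713.86 W/m^2

713.86


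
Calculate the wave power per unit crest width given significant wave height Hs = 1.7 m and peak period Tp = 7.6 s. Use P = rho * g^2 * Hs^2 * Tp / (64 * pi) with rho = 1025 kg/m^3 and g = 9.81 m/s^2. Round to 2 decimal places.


Apply wave power formula:
  g^2 = 9.81^2 = 96.2361
  Hs^2 = 1.7^2 = 2.89
  Numerator = rho * g^2 * Hs^2 * Tp = 1025 * 96.2361 * 2.89 * 7.6 = 2166572.94
  Denominator = 64 * pi = 201.0619
  P = 2166572.94 / 201.0619 = 10775.65 W/m

10775.65


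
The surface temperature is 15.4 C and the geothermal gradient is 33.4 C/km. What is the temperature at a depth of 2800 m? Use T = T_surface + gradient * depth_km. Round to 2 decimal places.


Convert depth to km: 2800 / 1000 = 2.8 km
Temperature increase = gradient * depth_km = 33.4 * 2.8 = 93.52 C
Temperature at depth = T_surface + delta_T = 15.4 + 93.52
T = 108.92 C

108.92


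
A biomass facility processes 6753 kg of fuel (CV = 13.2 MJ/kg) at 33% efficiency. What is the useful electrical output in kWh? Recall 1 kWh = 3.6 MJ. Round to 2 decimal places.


Total energy = mass * CV = 6753 * 13.2 = 89139.6 MJ
Useful energy = total * eta = 89139.6 * 0.33 = 29416.07 MJ
Convert to kWh: 29416.07 / 3.6
Useful energy = 8171.13 kWh

8171.13


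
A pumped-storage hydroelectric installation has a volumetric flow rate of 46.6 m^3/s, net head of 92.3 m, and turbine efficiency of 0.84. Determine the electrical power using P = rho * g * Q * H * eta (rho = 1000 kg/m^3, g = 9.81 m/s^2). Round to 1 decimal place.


Apply the hydropower formula P = rho * g * Q * H * eta
rho * g = 1000 * 9.81 = 9810.0
P = 9810.0 * 46.6 * 92.3 * 0.84
P = 35443443.7 W

35443443.7


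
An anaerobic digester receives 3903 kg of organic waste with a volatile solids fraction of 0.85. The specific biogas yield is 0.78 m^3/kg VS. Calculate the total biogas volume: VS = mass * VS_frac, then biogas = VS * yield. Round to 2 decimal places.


Compute volatile solids:
  VS = mass * VS_fraction = 3903 * 0.85 = 3317.55 kg
Calculate biogas volume:
  Biogas = VS * specific_yield = 3317.55 * 0.78
  Biogas = 2587.69 m^3

2587.69


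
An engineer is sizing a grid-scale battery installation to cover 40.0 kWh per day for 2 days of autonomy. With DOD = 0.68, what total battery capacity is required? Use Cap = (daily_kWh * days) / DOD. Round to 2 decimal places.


Total energy needed = daily * days = 40.0 * 2 = 80.0 kWh
Account for depth of discharge:
  Cap = total_energy / DOD = 80.0 / 0.68
  Cap = 117.65 kWh

117.65


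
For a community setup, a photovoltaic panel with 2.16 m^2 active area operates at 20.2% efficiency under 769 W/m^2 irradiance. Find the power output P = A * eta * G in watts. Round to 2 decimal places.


Use the solar power formula P = A * eta * G.
Given: A = 2.16 m^2, eta = 0.202, G = 769 W/m^2
P = 2.16 * 0.202 * 769
P = 335.53 W

335.53


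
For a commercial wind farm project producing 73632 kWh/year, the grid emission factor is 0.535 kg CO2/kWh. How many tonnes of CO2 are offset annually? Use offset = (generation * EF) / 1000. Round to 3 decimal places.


CO2 offset in kg = generation * emission_factor
CO2 offset = 73632 * 0.535 = 39393.12 kg
Convert to tonnes:
  CO2 offset = 39393.12 / 1000 = 39.393 tonnes

39.393


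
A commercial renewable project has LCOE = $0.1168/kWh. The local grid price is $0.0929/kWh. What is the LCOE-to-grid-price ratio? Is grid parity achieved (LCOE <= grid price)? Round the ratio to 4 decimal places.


Compare LCOE to grid price:
  LCOE = $0.1168/kWh, Grid price = $0.0929/kWh
  Ratio = LCOE / grid_price = 0.1168 / 0.0929 = 1.2573
  Grid parity achieved (ratio <= 1)? no

1.2573


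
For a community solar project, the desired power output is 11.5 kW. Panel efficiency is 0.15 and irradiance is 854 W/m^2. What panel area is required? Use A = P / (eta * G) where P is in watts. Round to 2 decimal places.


Convert target power to watts: P = 11.5 * 1000 = 11500.0 W
Compute denominator: eta * G = 0.15 * 854 = 128.1
Required area A = P / (eta * G) = 11500.0 / 128.1
A = 89.77 m^2

89.77


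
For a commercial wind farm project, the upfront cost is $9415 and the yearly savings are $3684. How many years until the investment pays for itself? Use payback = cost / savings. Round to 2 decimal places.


Simple payback period = initial cost / annual savings
Payback = 9415 / 3684
Payback = 2.56 years

2.56


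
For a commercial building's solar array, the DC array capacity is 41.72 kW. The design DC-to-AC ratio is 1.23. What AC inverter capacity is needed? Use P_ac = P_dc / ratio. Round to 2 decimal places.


The inverter AC capacity is determined by the DC/AC ratio.
Given: P_dc = 41.72 kW, DC/AC ratio = 1.23
P_ac = P_dc / ratio = 41.72 / 1.23
P_ac = 33.92 kW

33.92
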